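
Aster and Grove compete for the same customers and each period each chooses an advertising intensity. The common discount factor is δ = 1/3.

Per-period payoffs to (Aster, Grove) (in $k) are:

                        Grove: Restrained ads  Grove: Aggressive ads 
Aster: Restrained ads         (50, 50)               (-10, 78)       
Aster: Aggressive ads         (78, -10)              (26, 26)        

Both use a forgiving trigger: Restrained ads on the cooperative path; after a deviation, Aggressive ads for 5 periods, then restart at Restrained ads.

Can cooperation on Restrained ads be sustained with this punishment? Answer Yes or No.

A one-shot deviation gives 78 now, then 26 for 5 periods, then back to 50.
Gain from deviating: (78−50) today; loss: (50−26) in each of the next 5 periods.
No-deviation condition: (50−26)(δ+…+δ^5) ≥ 78−50, i.e. δ+…+δ^5 ≥ 7/6.
At δ = 1/3: δ+…+δ^5 = 0.4979 < 1.1667.
So cooperation is not sustainable.

No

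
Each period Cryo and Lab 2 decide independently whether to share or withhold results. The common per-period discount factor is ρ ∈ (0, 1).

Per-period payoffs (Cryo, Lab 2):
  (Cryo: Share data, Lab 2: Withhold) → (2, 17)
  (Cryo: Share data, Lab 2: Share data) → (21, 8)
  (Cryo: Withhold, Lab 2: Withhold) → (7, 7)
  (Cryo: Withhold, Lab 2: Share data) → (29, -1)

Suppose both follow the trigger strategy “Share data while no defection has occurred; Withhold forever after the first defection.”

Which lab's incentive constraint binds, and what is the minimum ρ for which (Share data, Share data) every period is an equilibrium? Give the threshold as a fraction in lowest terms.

Cryo's threshold: (29−21)/(29−7) = 4/11.
Lab 2's threshold: (17−8)/(17−7) = 9/10.
4/11 < 9/10, so Lab 2 binds and ρ* = 9/10.

Lab 2; ρ ≥ 9/10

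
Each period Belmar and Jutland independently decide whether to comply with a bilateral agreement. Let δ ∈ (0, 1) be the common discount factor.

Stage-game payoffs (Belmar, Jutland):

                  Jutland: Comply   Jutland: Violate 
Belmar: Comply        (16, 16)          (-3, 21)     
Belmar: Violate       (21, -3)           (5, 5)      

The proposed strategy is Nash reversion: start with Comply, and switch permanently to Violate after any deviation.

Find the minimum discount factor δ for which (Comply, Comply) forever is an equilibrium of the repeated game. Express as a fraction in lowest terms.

5/16

One-period gain from deviating is 21 − 16 = 5. The loss is 16 − 5 = 11 in every subsequent period, with present value 11·δ/(1−δ).
Deviation is unprofitable when 11·δ/(1−δ) ≥ 5, i.e. δ/(1−δ) ≥ 5/11.
Equivalently δ ≥ 5/(5+11) = 5/16.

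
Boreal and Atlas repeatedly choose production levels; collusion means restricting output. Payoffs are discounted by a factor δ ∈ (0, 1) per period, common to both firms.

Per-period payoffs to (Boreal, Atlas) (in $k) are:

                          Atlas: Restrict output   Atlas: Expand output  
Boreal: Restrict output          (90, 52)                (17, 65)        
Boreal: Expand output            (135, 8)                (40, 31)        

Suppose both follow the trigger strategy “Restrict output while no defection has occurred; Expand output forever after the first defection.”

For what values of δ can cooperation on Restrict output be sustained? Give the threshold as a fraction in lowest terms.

For Boreal: deviation gain 135−90 = 45, per-period punishment loss 90−40 = 50. IC gives δ ≥ 45/95 = 9/19.
For Atlas: gain 13, loss 21 per period, so δ ≥ 13/34.
The tighter constraint is Boreal's, so cooperation needs δ ≥ 9/19.

9/19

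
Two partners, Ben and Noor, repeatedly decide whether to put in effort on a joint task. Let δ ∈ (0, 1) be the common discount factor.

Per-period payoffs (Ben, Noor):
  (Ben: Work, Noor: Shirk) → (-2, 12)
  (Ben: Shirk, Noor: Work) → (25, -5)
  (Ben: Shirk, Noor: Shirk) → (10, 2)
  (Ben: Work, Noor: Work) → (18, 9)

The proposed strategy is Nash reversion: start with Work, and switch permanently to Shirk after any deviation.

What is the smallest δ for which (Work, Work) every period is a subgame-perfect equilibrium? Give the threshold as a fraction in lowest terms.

Ben's threshold: (25−18)/(25−10) = 7/15.
Noor's threshold: (12−9)/(12−2) = 3/10.
7/15 > 3/10, so Ben binds and δ* = 7/15.

7/15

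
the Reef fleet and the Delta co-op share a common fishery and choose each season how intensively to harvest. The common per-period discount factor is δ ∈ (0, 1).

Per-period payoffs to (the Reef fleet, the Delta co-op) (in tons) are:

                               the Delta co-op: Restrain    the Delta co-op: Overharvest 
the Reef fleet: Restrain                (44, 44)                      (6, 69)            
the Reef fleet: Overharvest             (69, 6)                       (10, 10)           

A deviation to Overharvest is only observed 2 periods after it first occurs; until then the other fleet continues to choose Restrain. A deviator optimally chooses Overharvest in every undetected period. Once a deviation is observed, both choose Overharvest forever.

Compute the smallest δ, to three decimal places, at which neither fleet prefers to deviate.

The best deviation is to choose Overharvest for all 2 undetected periods, earning 69 each, then 10 forever once detected.
Deviation value: 69(1−δ^2)/(1−δ) + 10δ^2/(1−δ); cooperation value: 44/(1−δ).
IC: 44 ≥ 69(1−δ^2) + 10δ^2 = 69 − 59δ^2.
So δ^2 ≥ 25/59, giving δ ≥ (25/59)^(1/2) ≈ 0.651.

0.651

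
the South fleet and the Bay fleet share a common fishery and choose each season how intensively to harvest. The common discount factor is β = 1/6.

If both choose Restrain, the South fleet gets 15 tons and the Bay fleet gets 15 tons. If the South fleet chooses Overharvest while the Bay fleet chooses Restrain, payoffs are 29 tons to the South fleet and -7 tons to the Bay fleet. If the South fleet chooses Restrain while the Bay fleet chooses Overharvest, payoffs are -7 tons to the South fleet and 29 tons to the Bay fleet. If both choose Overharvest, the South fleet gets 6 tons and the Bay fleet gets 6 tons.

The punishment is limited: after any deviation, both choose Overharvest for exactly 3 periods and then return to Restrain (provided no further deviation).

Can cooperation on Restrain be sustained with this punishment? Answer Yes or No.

Comparing payoff streams over the 4 periods until play realigns: cooperate → 15(1+β+…+β^3); deviate → 29 + 6(β+…+β^3).
Cooperation is sustained iff (15−6)(β+…+β^3) ≥ 29−15.
β+…+β^3 = 1/6·(1−(1/6)^3)/(1−1/6) = 0.1991, and (29−15)/(15−6) = 1.5556.
0.1991 < 1.5556, so cooperation is not sustainable.

No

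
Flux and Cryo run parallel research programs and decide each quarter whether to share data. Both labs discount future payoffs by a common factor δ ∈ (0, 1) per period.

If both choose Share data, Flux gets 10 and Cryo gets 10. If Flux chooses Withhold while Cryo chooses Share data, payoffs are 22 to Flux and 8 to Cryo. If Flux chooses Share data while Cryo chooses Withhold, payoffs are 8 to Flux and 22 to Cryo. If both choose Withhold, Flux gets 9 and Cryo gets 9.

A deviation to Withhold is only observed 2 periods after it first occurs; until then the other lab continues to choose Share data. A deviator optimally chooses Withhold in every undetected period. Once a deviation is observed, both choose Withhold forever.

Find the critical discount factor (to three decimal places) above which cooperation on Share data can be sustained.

A deviator earns 22 for 2 periods, then 9 forever; cooperating earns 10 forever. Multiplying the IC by (1−δ):
10 ≥ 22(1−δ^2) + 9δ^2, so 13·δ^2 ≥ 12 and δ^2 ≥ 12/13.
δ ≥ (12/13)^(1/2) ≈ 0.961.

0.961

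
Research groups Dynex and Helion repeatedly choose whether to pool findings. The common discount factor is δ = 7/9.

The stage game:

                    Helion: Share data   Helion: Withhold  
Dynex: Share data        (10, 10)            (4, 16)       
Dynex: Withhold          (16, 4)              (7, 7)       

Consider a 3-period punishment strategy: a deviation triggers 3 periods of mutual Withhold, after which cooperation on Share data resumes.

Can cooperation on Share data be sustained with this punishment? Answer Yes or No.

No

A one-shot deviation gives 16 now, then 7 for 3 periods, then back to 10.
Gain from deviating: (16−10) today; loss: (10−7) in each of the next 3 periods.
No-deviation condition: (10−7)(δ+…+δ^3) ≥ 16−10, i.e. δ+…+δ^3 ≥ 2.
At δ = 7/9: δ+…+δ^3 = 1.8532 < 2.0000.
So cooperation is not sustainable.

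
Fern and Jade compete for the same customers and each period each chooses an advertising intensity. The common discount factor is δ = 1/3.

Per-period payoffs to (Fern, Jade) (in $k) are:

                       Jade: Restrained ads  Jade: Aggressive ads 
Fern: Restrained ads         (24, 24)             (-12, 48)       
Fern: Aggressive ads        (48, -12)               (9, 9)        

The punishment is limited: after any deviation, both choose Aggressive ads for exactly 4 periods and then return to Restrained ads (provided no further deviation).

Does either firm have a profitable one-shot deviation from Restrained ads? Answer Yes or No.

Comparing payoff streams over the 5 periods until play realigns: cooperate → 24(1+δ+…+δ^4); deviate → 48 + 9(δ+…+δ^4).
Cooperation is sustained iff (24−9)(δ+…+δ^4) ≥ 48−24.
δ+…+δ^4 = 1/3·(1−(1/3)^4)/(1−1/3) = 0.4938, and (48−24)/(24−9) = 1.6000.
0.4938 < 1.6000, so cooperation is not sustainable.

Yes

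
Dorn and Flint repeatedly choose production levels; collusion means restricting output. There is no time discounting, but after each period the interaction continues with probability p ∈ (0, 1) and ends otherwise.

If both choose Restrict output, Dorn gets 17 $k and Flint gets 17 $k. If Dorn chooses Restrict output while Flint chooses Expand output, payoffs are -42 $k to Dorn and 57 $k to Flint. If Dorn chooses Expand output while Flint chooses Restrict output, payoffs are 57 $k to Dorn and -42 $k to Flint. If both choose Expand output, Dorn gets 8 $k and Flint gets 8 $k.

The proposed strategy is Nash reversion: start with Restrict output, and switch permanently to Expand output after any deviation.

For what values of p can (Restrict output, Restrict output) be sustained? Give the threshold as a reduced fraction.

40/49

Expected cooperation value is 17 + p·17 + p²·17 + … = 17/(1−p); deviation gives 57 + p·8/(1−p).
17 ≥ 57(1−p) + 8p ⇒ 49p ≥ 40 ⇒ p ≥ 40/49.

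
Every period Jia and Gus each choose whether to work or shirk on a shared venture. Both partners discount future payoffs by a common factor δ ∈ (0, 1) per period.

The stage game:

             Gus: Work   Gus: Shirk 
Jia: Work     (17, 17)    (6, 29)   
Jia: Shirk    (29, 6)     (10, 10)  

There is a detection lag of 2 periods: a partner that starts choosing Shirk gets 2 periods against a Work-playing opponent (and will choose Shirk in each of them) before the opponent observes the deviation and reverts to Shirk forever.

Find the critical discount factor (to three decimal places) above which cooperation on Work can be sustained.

0.795

Deviating for the 2 undetected periods gains 29−17 = 12 per period over cooperation, then loses 17−10 = 7 per period forever once punishment starts.
Gain: 12(1 + δ + … + δ^1); loss: 7·δ^2/(1−δ).
No profitable deviation ⇔ 12(1−δ^2) ≤ 7·δ^2, i.e. δ^2 ≥ 12/(12+7) = 12/19.
Hence δ ≥ (12/19)^(1/2) ≈ 0.795.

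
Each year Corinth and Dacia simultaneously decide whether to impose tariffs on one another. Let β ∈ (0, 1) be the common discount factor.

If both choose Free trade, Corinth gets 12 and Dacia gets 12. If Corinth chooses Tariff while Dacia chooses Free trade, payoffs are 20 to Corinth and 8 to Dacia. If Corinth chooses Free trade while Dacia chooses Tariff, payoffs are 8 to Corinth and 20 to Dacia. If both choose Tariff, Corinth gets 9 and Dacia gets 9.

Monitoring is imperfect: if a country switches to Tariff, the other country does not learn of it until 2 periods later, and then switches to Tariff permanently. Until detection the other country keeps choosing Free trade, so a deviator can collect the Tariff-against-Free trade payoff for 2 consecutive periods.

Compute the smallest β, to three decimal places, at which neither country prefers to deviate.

Deviating for the 2 undetected periods gains 20−12 = 8 per period over cooperation, then loses 12−9 = 3 per period forever once punishment starts.
Gain: 8(1 + β + … + β^1); loss: 3·β^2/(1−β).
No profitable deviation ⇔ 8(1−β^2) ≤ 3·β^2, i.e. β^2 ≥ 8/(8+3) = 8/11.
Hence β ≥ (8/11)^(1/2) ≈ 0.853.

0.853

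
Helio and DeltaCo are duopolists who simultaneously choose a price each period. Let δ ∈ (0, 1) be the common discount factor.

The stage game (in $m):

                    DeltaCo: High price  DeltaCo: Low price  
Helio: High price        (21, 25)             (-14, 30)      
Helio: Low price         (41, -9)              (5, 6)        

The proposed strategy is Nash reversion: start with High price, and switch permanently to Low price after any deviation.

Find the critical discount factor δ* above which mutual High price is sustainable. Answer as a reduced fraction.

5/9

Helio's threshold: (41−21)/(41−5) = 5/9.
DeltaCo's threshold: (30−25)/(30−6) = 5/24.
5/9 > 5/24, so Helio binds and δ* = 5/9.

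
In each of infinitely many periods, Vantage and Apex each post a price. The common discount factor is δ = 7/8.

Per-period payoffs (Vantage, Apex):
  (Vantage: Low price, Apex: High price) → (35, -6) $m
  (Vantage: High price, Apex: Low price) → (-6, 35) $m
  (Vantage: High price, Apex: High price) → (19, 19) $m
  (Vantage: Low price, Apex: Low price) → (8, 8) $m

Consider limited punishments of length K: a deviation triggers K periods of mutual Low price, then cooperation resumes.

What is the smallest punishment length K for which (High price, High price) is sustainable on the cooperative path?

2

Need Σ_{k=1}^{K} δ^k ≥ (35−19)/(19−8) = 1.4545 at δ = 7/8.
At K = 1 the sum is 0.8750 < 1.4545; at K = 2 it is 1.6406 ≥ 1.4545.
So the minimum punishment length is K = 2.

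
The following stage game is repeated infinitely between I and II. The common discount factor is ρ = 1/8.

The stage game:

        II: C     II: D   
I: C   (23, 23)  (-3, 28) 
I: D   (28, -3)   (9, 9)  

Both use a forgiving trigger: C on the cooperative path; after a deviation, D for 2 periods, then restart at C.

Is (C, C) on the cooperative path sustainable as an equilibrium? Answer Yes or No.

No

Comparing payoff streams over the 3 periods until play realigns: cooperate → 23(1+ρ+…+ρ^2); deviate → 28 + 9(ρ+…+ρ^2).
Cooperation is sustained iff (23−9)(ρ+…+ρ^2) ≥ 28−23.
ρ+…+ρ^2 = 1/8·(1−(1/8)^2)/(1−1/8) = 0.1406, and (28−23)/(23−9) = 0.3571.
0.1406 < 0.3571, so cooperation is not sustainable.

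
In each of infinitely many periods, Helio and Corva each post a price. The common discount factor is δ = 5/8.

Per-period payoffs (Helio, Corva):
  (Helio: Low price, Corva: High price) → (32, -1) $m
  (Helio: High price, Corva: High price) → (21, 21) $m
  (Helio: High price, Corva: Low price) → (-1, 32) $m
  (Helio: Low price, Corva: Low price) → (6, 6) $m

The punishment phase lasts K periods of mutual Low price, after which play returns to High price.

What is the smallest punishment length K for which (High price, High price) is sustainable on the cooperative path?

2

Need Σ_{k=1}^{K} δ^k ≥ (32−21)/(21−6) = 0.7333 at δ = 5/8.
At K = 1 the sum is 0.6250 < 0.7333; at K = 2 it is 1.0156 ≥ 0.7333.
So the minimum punishment length is K = 2.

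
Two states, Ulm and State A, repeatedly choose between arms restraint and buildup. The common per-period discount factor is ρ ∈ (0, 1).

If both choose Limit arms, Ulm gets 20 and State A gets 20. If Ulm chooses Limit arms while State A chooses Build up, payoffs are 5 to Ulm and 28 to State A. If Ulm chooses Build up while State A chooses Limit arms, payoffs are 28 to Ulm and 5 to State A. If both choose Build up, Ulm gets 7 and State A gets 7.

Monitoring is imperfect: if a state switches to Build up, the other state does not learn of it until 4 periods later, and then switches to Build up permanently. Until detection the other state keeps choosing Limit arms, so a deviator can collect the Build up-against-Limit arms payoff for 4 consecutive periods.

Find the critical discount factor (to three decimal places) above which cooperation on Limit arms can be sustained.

0.786

The best deviation is to choose Build up for all 4 undetected periods, earning 28 each, then 7 forever once detected.
Deviation value: 28(1−ρ^4)/(1−ρ) + 7ρ^4/(1−ρ); cooperation value: 20/(1−ρ).
IC: 20 ≥ 28(1−ρ^4) + 7ρ^4 = 28 − 21ρ^4.
So ρ^4 ≥ 8/21, giving ρ ≥ (8/21)^(1/4) ≈ 0.786.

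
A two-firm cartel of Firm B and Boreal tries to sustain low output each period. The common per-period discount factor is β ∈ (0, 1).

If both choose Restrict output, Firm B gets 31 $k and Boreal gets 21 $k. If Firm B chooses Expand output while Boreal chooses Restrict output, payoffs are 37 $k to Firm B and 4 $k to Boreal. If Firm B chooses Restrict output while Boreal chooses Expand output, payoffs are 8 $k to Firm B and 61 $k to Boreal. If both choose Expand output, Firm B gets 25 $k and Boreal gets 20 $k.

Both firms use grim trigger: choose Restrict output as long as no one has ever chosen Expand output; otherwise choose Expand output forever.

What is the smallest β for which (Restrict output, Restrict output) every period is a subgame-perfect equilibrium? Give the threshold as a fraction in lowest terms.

For Firm B: deviation gain 37−31 = 6, per-period punishment loss 31−25 = 6. IC gives β ≥ 6/12 = 1/2.
For Boreal: gain 40, loss 1 per period, so β ≥ 40/41.
The tighter constraint is Boreal's, so cooperation needs β ≥ 40/41.

40/41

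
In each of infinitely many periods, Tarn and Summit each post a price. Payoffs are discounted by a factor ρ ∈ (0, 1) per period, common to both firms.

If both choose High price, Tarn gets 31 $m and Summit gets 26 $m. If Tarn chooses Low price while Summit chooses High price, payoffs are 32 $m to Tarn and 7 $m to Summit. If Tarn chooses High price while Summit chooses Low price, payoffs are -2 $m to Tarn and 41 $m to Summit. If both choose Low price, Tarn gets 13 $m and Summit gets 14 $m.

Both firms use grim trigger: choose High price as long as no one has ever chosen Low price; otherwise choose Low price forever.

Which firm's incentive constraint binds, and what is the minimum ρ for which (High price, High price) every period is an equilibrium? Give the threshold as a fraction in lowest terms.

Summit; ρ ≥ 5/9

Tarn: cooperation gives 31 each period; deviation gives 32 once then 13 forever.
  31/(1−ρ) ≥ 32 + 13ρ/(1−ρ) ⇒ ρ ≥ 1/19.
Summit: cooperation gives 26 each period; deviation gives 41 once then 14 forever.
  ρ ≥ 15/27 = 5/9.
Both must hold, so the binding constraint is Summit's: ρ ≥ 5/9.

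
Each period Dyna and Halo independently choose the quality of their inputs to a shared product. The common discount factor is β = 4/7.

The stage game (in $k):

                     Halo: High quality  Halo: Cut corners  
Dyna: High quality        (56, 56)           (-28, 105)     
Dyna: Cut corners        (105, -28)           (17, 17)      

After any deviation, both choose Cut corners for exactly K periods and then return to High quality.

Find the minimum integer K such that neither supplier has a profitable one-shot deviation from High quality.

6

No profitable deviation requires (56−17)(β+…+β^K) ≥ 105−56, i.e. β+…+β^K ≥ 49/39 ≈ 1.2564.
With β = 4/7, the partial sums are K=1: 0.5714, K=2: 0.8980, K=3: 1.0845, K=4: 1.1912, K=5: 1.2521, K=6: 1.2869.
K = 6 is the first length at which the sum reaches 1.2564.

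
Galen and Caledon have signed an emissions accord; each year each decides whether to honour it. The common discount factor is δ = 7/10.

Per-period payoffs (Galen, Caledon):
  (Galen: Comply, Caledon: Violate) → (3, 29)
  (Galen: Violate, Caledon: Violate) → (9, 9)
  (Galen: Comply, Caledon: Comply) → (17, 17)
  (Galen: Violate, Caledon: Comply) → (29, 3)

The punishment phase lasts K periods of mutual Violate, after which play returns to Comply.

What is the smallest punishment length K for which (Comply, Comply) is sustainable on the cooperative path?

3

Need Σ_{k=1}^{K} δ^k ≥ (29−17)/(17−9) = 1.5000 at δ = 7/10.
At K = 2 the sum is 1.1900 < 1.5000; at K = 3 it is 1.5330 ≥ 1.5000.
So the minimum punishment length is K = 3.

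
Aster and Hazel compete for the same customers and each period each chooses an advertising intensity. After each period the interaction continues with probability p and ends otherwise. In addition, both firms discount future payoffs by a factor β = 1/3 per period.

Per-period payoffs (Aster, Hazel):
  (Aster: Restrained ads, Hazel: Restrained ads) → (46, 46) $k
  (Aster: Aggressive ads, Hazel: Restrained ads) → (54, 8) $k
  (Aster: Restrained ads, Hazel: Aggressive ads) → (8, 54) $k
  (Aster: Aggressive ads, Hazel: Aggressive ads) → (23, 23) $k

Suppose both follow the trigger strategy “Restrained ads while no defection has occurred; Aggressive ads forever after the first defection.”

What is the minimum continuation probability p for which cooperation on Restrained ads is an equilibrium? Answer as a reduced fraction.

24/31

Expected continuation weight on next period's payoff is β·p = 1/3·p, which plays the role of the discount factor.
Cooperation requires 1/3·p ≥ (54−46)/(54−23) = 8/31, hence p ≥ 24/31.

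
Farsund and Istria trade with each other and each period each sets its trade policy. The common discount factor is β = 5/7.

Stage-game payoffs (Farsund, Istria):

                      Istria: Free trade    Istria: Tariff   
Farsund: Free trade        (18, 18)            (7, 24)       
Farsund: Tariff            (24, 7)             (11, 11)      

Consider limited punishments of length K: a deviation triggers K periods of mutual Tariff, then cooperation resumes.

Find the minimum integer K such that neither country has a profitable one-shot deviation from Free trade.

2

No profitable deviation requires (18−11)(β+…+β^K) ≥ 24−18, i.e. β+…+β^K ≥ 6/7 ≈ 0.8571.
With β = 5/7, the partial sums are K=1: 0.7143, K=2: 1.2245.
K = 2 is the first length at which the sum reaches 0.8571.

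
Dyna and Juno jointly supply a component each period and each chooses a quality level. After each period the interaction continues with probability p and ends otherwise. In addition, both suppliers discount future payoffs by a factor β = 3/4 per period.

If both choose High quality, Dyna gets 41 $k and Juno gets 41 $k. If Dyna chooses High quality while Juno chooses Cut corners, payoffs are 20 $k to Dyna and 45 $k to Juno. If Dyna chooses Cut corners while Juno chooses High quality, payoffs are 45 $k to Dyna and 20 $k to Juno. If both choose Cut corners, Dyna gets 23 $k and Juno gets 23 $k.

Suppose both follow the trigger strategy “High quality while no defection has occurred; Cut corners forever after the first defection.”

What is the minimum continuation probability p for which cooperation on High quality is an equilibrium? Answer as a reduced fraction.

8/33

With continuation probability p and discount β, the effective per-period discount factor is βp.
Grim-trigger IC: βp ≥ (45−41)/(45−23) = 2/11.
So p ≥ (2/11)/(3/4) = 8/33.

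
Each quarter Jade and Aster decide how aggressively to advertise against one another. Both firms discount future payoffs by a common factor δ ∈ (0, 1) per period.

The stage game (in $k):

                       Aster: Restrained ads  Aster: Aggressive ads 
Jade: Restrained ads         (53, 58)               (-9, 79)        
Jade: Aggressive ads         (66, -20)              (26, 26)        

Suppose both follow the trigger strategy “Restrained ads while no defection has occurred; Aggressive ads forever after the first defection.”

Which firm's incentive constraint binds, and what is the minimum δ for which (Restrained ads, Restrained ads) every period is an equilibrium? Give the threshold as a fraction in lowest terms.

Aster; δ ≥ 21/53

Jade's threshold: (66−53)/(66−26) = 13/40.
Aster's threshold: (79−58)/(79−26) = 21/53.
13/40 < 21/53, so Aster binds and δ* = 21/53.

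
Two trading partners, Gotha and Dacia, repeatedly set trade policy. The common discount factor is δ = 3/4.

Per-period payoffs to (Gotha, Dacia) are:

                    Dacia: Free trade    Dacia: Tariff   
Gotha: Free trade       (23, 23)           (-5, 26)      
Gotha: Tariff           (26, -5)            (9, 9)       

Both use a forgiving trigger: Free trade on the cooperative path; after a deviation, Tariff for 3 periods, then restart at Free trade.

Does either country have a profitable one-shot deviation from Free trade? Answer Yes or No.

A one-shot deviation gives 26 now, then 9 for 3 periods, then back to 23.
Gain from deviating: (26−23) today; loss: (23−9) in each of the next 3 periods.
No-deviation condition: (23−9)(δ+…+δ^3) ≥ 26−23, i.e. δ+…+δ^3 ≥ 3/14.
At δ = 3/4: δ+…+δ^3 = 1.7344 ≥ 0.2143.
So cooperation is sustainable.

No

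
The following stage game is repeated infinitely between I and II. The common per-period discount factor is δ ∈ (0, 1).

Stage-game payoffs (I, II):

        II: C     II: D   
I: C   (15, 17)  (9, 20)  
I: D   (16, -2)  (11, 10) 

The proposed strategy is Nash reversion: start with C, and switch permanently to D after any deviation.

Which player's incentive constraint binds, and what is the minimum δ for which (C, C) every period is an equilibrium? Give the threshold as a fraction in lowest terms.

For I: deviation gain 16−15 = 1, per-period punishment loss 15−11 = 4. IC gives δ ≥ 1/5.
For II: gain 3, loss 7 per period, so δ ≥ 3/10.
The tighter constraint is II's, so cooperation needs δ ≥ 3/10.

II; δ ≥ 3/10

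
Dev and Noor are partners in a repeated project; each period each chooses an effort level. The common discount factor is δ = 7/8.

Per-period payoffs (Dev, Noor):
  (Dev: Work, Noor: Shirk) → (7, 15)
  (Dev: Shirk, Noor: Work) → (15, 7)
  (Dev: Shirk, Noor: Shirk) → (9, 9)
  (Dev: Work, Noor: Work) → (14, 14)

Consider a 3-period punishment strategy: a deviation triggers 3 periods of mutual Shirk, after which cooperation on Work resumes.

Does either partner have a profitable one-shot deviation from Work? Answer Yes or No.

No

IC: δ+…+δ^3 ≥ (15−14)/(14−9) = 1/5.
At δ = 7/8: partial sum = 2.3105 ≥ 0.2000. Cooperation sustainable.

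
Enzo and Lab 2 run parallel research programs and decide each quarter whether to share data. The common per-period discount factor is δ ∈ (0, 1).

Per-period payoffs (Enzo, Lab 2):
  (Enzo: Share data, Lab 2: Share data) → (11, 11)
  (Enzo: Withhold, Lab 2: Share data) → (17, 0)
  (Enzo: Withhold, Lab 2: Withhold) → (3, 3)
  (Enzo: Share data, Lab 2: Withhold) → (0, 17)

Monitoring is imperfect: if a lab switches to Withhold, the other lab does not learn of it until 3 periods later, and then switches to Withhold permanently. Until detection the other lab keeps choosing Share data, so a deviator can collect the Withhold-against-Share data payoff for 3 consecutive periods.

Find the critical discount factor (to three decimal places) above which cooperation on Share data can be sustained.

0.754

The best deviation is to choose Withhold for all 3 undetected periods, earning 17 each, then 3 forever once detected.
Deviation value: 17(1−δ^3)/(1−δ) + 3δ^3/(1−δ); cooperation value: 11/(1−δ).
IC: 11 ≥ 17(1−δ^3) + 3δ^3 = 17 − 14δ^3.
So δ^3 ≥ 6/14 = 3/7, giving δ ≥ (3/7)^(1/3) ≈ 0.754.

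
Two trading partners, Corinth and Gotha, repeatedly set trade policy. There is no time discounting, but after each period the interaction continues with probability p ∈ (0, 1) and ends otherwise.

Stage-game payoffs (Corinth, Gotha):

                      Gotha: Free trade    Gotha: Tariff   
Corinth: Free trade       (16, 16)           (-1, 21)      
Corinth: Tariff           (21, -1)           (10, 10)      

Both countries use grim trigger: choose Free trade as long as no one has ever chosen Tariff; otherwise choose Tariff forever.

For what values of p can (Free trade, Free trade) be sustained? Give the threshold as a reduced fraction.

Expected cooperation value is 16 + p·16 + p²·16 + … = 16/(1−p); deviation gives 21 + p·10/(1−p).
16 ≥ 21(1−p) + 10p ⇒ 11p ≥ 5 ⇒ p ≥ 5/11.

5/11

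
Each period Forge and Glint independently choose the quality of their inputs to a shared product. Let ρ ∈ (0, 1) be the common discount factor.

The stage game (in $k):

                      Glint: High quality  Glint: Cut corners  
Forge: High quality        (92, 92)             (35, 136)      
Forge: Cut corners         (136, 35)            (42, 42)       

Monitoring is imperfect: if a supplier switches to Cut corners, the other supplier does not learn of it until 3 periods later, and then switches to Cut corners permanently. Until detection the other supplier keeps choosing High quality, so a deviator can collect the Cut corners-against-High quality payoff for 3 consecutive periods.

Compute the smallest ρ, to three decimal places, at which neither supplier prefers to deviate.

0.776

A deviator earns 136 for 3 periods, then 42 forever; cooperating earns 92 forever. Multiplying the IC by (1−ρ):
92 ≥ 136(1−ρ^3) + 42ρ^3, so 94·ρ^3 ≥ 44 and ρ^3 ≥ 22/47.
ρ ≥ (22/47)^(1/3) ≈ 0.776.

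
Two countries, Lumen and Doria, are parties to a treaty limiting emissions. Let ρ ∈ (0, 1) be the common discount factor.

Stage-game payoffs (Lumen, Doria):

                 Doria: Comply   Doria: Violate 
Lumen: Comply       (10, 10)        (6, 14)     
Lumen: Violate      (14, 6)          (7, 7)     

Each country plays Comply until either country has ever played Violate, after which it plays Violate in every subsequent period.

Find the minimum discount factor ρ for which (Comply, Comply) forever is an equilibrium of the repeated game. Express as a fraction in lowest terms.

4/7

Cooperation forever yields 10 each period: 10/(1−ρ).
Deviating yields 14 once, then 7 forever: 14 + 7ρ/(1−ρ).
No profitable deviation requires 10/(1−ρ) ≥ 14 + 7ρ/(1−ρ).
Multiplying by (1−ρ): 10 ≥ 14(1−ρ) + 7ρ = 14 − 7ρ.
So 7ρ ≥ 4, i.e. ρ ≥ 4/7.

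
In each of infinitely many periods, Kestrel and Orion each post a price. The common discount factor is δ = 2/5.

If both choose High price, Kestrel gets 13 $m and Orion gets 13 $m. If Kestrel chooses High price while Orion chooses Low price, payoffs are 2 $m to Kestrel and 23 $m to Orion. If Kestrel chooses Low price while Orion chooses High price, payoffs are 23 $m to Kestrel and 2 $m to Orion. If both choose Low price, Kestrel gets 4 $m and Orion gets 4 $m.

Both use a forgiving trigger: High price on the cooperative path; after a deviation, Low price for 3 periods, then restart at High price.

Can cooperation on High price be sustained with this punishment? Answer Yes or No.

No

IC: δ+…+δ^3 ≥ (23−13)/(13−4) = 10/9.
At δ = 2/5: partial sum = 0.6240 < 1.1111. Cooperation not sustainable.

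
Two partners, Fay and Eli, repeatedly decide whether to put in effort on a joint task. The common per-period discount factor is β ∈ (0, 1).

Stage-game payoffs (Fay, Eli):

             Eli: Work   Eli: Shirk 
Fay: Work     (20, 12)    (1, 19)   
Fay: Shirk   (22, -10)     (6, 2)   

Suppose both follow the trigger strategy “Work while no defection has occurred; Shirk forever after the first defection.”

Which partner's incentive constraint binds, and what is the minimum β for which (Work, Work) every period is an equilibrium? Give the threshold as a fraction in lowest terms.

Eli; β ≥ 7/17

Fay's threshold: (22−20)/(22−6) = 1/8.
Eli's threshold: (19−12)/(19−2) = 7/17.
1/8 < 7/17, so Eli binds and β* = 7/17.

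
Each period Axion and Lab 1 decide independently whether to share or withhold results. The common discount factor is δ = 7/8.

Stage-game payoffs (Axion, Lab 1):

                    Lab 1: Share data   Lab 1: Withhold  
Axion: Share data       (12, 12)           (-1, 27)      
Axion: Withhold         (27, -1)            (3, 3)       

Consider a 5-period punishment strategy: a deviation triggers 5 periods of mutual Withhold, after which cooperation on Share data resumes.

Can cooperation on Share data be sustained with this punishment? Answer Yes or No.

Yes

A one-shot deviation gives 27 now, then 3 for 5 periods, then back to 12.
Gain from deviating: (27−12) today; loss: (12−3) in each of the next 5 periods.
No-deviation condition: (12−3)(δ+…+δ^5) ≥ 27−12, i.e. δ+…+δ^5 ≥ 5/3.
At δ = 7/8: δ+…+δ^5 = 3.4096 ≥ 1.6667.
So cooperation is sustainable.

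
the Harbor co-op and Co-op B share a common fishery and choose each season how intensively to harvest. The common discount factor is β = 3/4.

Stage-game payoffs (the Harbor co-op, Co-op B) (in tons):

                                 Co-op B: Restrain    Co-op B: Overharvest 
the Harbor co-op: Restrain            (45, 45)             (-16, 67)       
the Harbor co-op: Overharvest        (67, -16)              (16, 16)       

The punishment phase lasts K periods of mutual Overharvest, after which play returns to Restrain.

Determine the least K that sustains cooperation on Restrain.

IC: β(1−β^K)/(1−β) ≥ (67−45)/(45−16) = 22/29.
With β = 3/4: need 1 − β^K ≥ 22/29·(1−3/4)/(3/4), i.e. β^K ≤ 0.7471.
Since (3/4)^1 = 0.7500 and (3/4)^2 = 0.5625, the smallest such K is 2.

2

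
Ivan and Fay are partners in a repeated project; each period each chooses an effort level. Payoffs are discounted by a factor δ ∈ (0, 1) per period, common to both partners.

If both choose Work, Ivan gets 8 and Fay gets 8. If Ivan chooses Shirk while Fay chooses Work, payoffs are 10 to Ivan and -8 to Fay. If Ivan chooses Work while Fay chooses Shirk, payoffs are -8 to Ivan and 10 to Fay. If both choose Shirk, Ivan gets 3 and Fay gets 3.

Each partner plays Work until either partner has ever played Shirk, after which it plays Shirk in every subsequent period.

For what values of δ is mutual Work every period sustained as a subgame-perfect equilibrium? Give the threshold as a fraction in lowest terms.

One-period gain from deviating is 10 − 8 = 2. The loss is 8 − 3 = 5 in every subsequent period, with present value 5·δ/(1−δ).
Deviation is unprofitable when 5·δ/(1−δ) ≥ 2, i.e. δ/(1−δ) ≥ 2/5.
Equivalently δ ≥ 2/(2+5) = 2/7.

2/7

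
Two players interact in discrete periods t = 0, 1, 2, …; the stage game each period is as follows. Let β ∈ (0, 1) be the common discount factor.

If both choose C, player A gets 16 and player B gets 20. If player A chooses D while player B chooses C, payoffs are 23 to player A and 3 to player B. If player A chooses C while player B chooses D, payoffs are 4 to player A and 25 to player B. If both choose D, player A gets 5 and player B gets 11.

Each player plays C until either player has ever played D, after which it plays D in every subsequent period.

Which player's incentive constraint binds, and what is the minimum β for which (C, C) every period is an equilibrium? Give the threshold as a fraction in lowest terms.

player A; β ≥ 7/18

For player A: deviation gain 23−16 = 7, per-period punishment loss 16−5 = 11. IC gives β ≥ 7/18.
For player B: gain 5, loss 9 per period, so β ≥ 5/14.
The tighter constraint is player A's, so cooperation needs β ≥ 7/18.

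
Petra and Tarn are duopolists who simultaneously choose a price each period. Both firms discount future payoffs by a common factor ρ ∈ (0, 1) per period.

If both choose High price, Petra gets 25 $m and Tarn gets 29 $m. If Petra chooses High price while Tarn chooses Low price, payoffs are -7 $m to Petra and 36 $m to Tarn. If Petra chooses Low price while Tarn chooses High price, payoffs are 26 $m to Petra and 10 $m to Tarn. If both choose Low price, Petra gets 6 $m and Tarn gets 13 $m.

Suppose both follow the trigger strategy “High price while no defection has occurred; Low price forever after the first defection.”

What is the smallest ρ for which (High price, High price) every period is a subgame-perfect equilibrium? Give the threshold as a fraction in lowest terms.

7/23

Petra's threshold: (26−25)/(26−6) = 1/20.
Tarn's threshold: (36−29)/(36−13) = 7/23.
1/20 < 7/23, so Tarn binds and ρ* = 7/23.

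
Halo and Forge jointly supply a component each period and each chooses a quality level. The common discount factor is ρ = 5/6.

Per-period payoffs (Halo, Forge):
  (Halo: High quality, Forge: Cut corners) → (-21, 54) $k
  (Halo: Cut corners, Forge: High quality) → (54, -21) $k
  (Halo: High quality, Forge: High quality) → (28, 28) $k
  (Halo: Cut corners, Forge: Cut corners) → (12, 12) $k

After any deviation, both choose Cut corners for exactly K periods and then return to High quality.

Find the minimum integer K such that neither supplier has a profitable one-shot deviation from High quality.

3

No profitable deviation requires (28−12)(ρ+…+ρ^K) ≥ 54−28, i.e. ρ+…+ρ^K ≥ 13/8 ≈ 1.6250.
With ρ = 5/6, the partial sums are K=1: 0.8333, K=2: 1.5278, K=3: 2.1065.
K = 3 is the first length at which the sum reaches 1.6250.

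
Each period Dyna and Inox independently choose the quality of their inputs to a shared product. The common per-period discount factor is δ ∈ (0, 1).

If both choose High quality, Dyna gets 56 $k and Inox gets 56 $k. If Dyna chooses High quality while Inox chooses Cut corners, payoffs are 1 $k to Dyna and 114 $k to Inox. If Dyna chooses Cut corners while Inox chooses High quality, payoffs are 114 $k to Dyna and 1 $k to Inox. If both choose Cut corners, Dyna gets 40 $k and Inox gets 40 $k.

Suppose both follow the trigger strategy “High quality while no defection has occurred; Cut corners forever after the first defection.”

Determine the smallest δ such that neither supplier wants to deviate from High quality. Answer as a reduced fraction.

56/(1−δ) ≥ 114 + 40δ/(1−δ)
56 ≥ 114 − 74δ
δ ≥ 58/74 = 29/37.

29/37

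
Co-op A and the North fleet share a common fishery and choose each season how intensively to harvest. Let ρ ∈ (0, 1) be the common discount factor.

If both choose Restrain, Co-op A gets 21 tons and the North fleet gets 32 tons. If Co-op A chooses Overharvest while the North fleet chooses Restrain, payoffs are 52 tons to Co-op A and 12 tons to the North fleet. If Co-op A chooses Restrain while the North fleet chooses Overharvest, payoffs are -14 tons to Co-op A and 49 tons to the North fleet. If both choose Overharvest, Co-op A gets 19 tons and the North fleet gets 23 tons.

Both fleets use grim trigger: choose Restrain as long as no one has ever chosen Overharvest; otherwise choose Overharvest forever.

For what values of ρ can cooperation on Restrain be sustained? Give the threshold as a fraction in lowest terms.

31/33

Co-op A: cooperation gives 21 each period; deviation gives 52 once then 19 forever.
  21/(1−ρ) ≥ 52 + 19ρ/(1−ρ) ⇒ ρ ≥ 31/33.
the North fleet: cooperation gives 32 each period; deviation gives 49 once then 23 forever.
  ρ ≥ 17/26.
Both must hold, so the binding constraint is Co-op A's: ρ ≥ 31/33.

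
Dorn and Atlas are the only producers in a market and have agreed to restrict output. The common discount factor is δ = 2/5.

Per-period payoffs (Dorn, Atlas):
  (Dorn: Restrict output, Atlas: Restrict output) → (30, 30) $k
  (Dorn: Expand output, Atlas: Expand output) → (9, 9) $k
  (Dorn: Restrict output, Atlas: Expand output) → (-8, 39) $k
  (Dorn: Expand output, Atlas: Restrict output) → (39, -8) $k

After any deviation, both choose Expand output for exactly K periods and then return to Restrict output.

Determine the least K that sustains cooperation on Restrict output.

IC: δ(1−δ^K)/(1−δ) ≥ (39−30)/(30−9) = 3/7.
With δ = 2/5: need 1 − δ^K ≥ 3/7·(1−2/5)/(2/5), i.e. δ^K ≤ 0.3571.
Since (2/5)^1 = 0.4000 and (2/5)^2 = 0.1600, the smallest such K is 2.

2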